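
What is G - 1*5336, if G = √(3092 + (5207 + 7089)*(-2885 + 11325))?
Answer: -5336 + 2*√25945333 ≈ 4851.3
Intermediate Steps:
G = 2*√25945333 (G = √(3092 + 12296*8440) = √(3092 + 103778240) = √103781332 = 2*√25945333 ≈ 10187.)
G - 1*5336 = 2*√25945333 - 1*5336 = 2*√25945333 - 5336 = -5336 + 2*√25945333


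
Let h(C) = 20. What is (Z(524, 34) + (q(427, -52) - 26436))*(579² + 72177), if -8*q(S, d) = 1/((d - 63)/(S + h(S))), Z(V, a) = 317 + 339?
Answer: -4831397520477/460 ≈ -1.0503e+10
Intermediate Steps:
Z(V, a) = 656
q(S, d) = -(20 + S)/(8*(-63 + d)) (q(S, d) = -(S + 20)/(d - 63)/8 = -(20 + S)/(-63 + d)/8 = -(20 + S)/(8*(-63 + d)))
(Z(524, 34) + (q(427, -52) - 26436))*(579² + 72177) = (656 + ((-20 - 1*427)/(8*(-63 - 52)) - 26436))*(579² + 72177) = (656 + ((⅛)*(-20 - 427)/(-115) - 26436))*(335241 + 72177) = (656 + ((⅛)*(-1/115)*(-447) - 26436))*407418 = (656 + (447/920 - 26436))*407418 = (656 - 24320673/920)*407418 = -23717153/920*407418 = -4831397520477/460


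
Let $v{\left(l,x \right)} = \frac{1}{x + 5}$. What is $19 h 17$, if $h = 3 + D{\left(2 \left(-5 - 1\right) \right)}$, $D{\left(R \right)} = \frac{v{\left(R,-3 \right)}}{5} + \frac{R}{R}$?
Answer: $\frac{13243}{10} \approx 1324.3$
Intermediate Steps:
$v{\left(l,x \right)} = \frac{1}{5 + x}$
$D{\left(R \right)} = \frac{11}{10}$ ($D{\left(R \right)} = \frac{1}{\left(5 - 3\right) 5} + \frac{R}{R} = \frac{1}{2} \cdot \frac{1}{5} + 1 = \frac{1}{10} + 1 = \frac{11}{10}$)
$h = \frac{41}{10}$ ($h = 3 + \frac{11}{10} = \frac{41}{10} \approx 4.1$)
$19 h 17 = 19 \cdot \frac{41}{10} \cdot 17 = \frac{779}{10} \cdot 17 = \frac{13243}{10}$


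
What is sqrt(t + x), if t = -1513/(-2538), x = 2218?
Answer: 71*sqrt(314994)/846 ≈ 47.102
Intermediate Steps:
t = 1513/2538 (t = -1513*(-1/2538) = 1513/2538 ≈ 0.59614)
sqrt(t + x) = sqrt(1513/2538 + 2218) = sqrt(5630797/2538) = 71*sqrt(314994)/846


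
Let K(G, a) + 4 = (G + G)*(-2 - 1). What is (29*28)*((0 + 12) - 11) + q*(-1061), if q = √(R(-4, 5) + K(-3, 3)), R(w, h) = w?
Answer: 812 - 1061*√10 ≈ -2543.2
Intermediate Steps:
K(G, a) = -4 - 6*G (K(G, a) = -4 + (G + G)*(-2 - 1) = -4 + (2*G)*(-3) = -4 - 6*G)
q = √10 (q = √(-4 + (-4 - 6*(-3))) = √(-4 + (-4 + 18)) = √(-4 + 14) = √10 ≈ 3.1623)
(29*28)*((0 + 12) - 11) + q*(-1061) = (29*28)*((0 + 12) - 11) + √10*(-1061) = 812*(12 - 11) - 1061*√10 = 812*1 - 1061*√10 = 812 - 1061*√10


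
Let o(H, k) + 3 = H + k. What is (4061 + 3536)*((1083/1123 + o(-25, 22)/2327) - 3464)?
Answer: -68750450419177/2613221 ≈ -2.6309e+7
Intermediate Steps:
o(H, k) = -3 + H + k (o(H, k) = -3 + (H + k) = -3 + H + k)
(4061 + 3536)*((1083/1123 + o(-25, 22)/2327) - 3464) = (4061 + 3536)*((1083/1123 + (-3 - 25 + 22)/2327) - 3464) = 7597*((1083*(1/1123) - 6*1/2327) - 3464) = 7597*((1083/1123 - 6/2327) - 3464) = 7597*(2513403/2613221 - 3464) = 7597*(-9049684141/2613221) = -68750450419177/2613221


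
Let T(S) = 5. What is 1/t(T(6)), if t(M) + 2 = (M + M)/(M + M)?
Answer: -1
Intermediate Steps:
t(M) = -1 (t(M) = -2 + (M + M)/(M + M) = -2 + (2*M)/((2*M)) = -2 + (2*M)*(1/(2*M)) = -2 + 1 = -1)
1/t(T(6)) = 1/(-1) = -1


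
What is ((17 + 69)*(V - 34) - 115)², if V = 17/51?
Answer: 81558961/9 ≈ 9.0621e+6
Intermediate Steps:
V = ⅓ (V = 17*(1/51) = ⅓ ≈ 0.33333)
((17 + 69)*(V - 34) - 115)² = ((17 + 69)*(⅓ - 34) - 115)² = (86*(-101/3) - 115)² = (-8686/3 - 115)² = (-9031/3)² = 81558961/9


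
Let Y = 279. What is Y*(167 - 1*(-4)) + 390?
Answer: 48099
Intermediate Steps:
Y*(167 - 1*(-4)) + 390 = 279*(167 - 1*(-4)) + 390 = 279*(167 + 4) + 390 = 279*171 + 390 = 47709 + 390 = 48099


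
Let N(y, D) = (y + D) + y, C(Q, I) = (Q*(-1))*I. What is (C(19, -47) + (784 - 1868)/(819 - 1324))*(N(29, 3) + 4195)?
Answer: 1923920544/505 ≈ 3.8097e+6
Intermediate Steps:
C(Q, I) = -I*Q (C(Q, I) = (-Q)*I = -I*Q)
N(y, D) = D + 2*y (N(y, D) = (D + y) + y = D + 2*y)
(C(19, -47) + (784 - 1868)/(819 - 1324))*(N(29, 3) + 4195) = (-1*(-47)*19 + (784 - 1868)/(819 - 1324))*((3 + 2*29) + 4195) = (893 - 1084/(-505))*((3 + 58) + 4195) = (893 - 1084*(-1/505))*(61 + 4195) = (893 + 1084/505)*4256 = (452049/505)*4256 = 1923920544/505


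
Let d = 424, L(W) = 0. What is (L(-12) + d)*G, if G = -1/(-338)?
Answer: 212/169 ≈ 1.2544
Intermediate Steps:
G = 1/338 (G = -1*(-1/338) = 1/338 ≈ 0.0029586)
(L(-12) + d)*G = (0 + 424)*(1/338) = 424*(1/338) = 212/169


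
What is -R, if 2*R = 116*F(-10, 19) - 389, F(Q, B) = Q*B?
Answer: 22429/2 ≈ 11215.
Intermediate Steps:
F(Q, B) = B*Q
R = -22429/2 (R = (116*(19*(-10)) - 389)/2 = (116*(-190) - 389)/2 = (-22040 - 389)/2 = (½)*(-22429) = -22429/2 ≈ -11215.)
-R = -1*(-22429/2) = 22429/2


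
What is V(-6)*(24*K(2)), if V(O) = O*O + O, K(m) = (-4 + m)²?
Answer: 2880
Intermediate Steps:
V(O) = O + O² (V(O) = O² + O = O + O²)
V(-6)*(24*K(2)) = (-6*(1 - 6))*(24*(-4 + 2)²) = (-6*(-5))*(24*(-2)²) = 30*(24*4) = 30*96 = 2880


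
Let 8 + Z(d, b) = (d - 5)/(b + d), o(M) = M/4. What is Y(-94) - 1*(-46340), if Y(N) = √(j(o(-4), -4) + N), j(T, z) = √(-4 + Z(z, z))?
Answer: 46340 + √(-376 + I*√174)/2 ≈ 46340.0 + 9.6969*I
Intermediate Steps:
o(M) = M/4 (o(M) = M*(¼) = M/4)
Z(d, b) = -8 + (-5 + d)/(b + d) (Z(d, b) = -8 + (d - 5)/(b + d) = -8 + (-5 + d)/(b + d))
j(T, z) = √(-4 + (-5 - 15*z)/(2*z)) (j(T, z) = √(-4 + (-5 - 8*z - 7*z)/(z + z)) = √(-4 + (-5 - 15*z)/((2*z))) = √(-4 + (1/(2*z))*(-5 - 15*z)) = √(-4 + (-5 - 15*z)/(2*z)))
Y(N) = √(N + I*√174/4) (Y(N) = √(√(-46 - 10/(-4))/2 + N) = √(√(-46 - 10*(-¼))/2 + N) = √(√(-46 + 5/2)/2 + N) = √(√(-87/2)/2 + N) = √((I*√174/2)/2 + N) = √(I*√174/4 + N) = √(N + I*√174/4))
Y(-94) - 1*(-46340) = √(4*(-94) + I*√174)/2 - 1*(-46340) = √(-376 + I*√174)/2 + 46340 = 46340 + √(-376 + I*√174)/2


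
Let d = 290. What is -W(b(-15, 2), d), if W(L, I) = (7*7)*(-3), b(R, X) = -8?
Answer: 147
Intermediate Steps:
W(L, I) = -147 (W(L, I) = 49*(-3) = -147)
-W(b(-15, 2), d) = -1*(-147) = 147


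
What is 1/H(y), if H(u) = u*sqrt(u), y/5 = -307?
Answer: I*sqrt(1535)/2356225 ≈ 1.6628e-5*I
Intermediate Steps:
y = -1535 (y = 5*(-307) = -1535)
H(u) = u**(3/2)
1/H(y) = 1/((-1535)**(3/2)) = 1/(-1535*I*sqrt(1535)) = I*sqrt(1535)/2356225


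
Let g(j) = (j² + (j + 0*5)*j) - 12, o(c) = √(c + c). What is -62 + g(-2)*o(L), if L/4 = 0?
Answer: -62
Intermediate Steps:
L = 0 (L = 4*0 = 0)
o(c) = √2*√c (o(c) = √(2*c) = √2*√c)
g(j) = -12 + 2*j² (g(j) = (j² + (j + 0)*j) - 12 = (j² + j*j) - 12 = (j² + j²) - 12 = 2*j² - 12 = -12 + 2*j²)
-62 + g(-2)*o(L) = -62 + (-12 + 2*(-2)²)*(√2*√0) = -62 + (-12 + 2*4)*(√2*0) = -62 + (-12 + 8)*0 = -62 - 4*0 = -62 + 0 = -62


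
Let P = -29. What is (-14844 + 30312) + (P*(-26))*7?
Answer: 20746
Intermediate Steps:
(-14844 + 30312) + (P*(-26))*7 = (-14844 + 30312) - 29*(-26)*7 = 15468 + 754*7 = 15468 + 5278 = 20746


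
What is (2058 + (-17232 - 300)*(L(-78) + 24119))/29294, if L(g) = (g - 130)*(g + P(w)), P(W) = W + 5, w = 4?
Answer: -337235757/14647 ≈ -23024.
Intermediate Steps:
P(W) = 5 + W
L(g) = (-130 + g)*(9 + g) (L(g) = (g - 130)*(g + (5 + 4)) = (-130 + g)*(g + 9) = (-130 + g)*(9 + g))
(2058 + (-17232 - 300)*(L(-78) + 24119))/29294 = (2058 + (-17232 - 300)*((-1170 + (-78)² - 121*(-78)) + 24119))/29294 = (2058 - 17532*((-1170 + 6084 + 9438) + 24119))*(1/29294) = (2058 - 17532*(14352 + 24119))*(1/29294) = (2058 - 17532*38471)*(1/29294) = (2058 - 674473572)*(1/29294) = -674471514*1/29294 = -337235757/14647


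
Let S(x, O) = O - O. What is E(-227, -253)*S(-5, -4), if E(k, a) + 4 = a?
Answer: 0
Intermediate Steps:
E(k, a) = -4 + a
S(x, O) = 0
E(-227, -253)*S(-5, -4) = (-4 - 253)*0 = -257*0 = 0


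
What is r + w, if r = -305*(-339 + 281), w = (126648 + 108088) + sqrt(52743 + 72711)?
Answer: 252426 + sqrt(125454) ≈ 2.5278e+5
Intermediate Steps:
w = 234736 + sqrt(125454) ≈ 2.3509e+5
r = 17690 (r = -305*(-58) = 17690)
r + w = 17690 + (234736 + sqrt(125454)) = 252426 + sqrt(125454)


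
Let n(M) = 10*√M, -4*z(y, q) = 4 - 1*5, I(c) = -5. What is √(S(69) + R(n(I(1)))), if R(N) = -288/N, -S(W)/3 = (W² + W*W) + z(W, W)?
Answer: √(-2856675 + 576*I*√5)/10 ≈ 0.038102 + 169.02*I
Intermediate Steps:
z(y, q) = ¼ (z(y, q) = -(4 - 1*5)/4 = -(4 - 5)/4 = -¼*(-1) = ¼)
S(W) = -¾ - 6*W² (S(W) = -3*((W² + W*W) + ¼) = -3*((W² + W²) + ¼) = -3*(2*W² + ¼) = -3*(¼ + 2*W²) = -¾ - 6*W²)
√(S(69) + R(n(I(1)))) = √((-¾ - 6*69²) - 288*(-I*√5/50)) = √((-¾ - 6*4761) - 288*(-I*√5/50)) = √((-¾ - 28566) - 288*(-I*√5/50)) = √(-114267/4 - (-144)*I*√5/25) = √(-114267/4 + 144*I*√5/25)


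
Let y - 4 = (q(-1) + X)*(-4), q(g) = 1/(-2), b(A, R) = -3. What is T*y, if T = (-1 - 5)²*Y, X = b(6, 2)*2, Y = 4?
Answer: 4320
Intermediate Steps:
q(g) = -½
X = -6 (X = -3*2 = -6)
T = 144 (T = (-1 - 5)²*4 = (-6)²*4 = 36*4 = 144)
y = 30 (y = 4 + (-½ - 6)*(-4) = 4 - 13/2*(-4) = 4 + 26 = 30)
T*y = 144*30 = 4320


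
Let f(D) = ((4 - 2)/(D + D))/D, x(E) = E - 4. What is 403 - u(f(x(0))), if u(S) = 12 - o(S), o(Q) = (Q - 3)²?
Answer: 102305/256 ≈ 399.63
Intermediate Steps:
x(E) = -4 + E
f(D) = D⁻² (f(D) = (2/((2*D)))/D = (2*(1/(2*D)))/D = 1/(D*D) = D⁻²)
o(Q) = (-3 + Q)²
u(S) = 12 - (-3 + S)²
403 - u(f(x(0))) = 403 - (12 - (-3 + (-4 + 0)⁻²)²) = 403 - (12 - (-3 + (-4)⁻²)²) = 403 - (12 - (-3 + 1/16)²) = 403 - (12 - (-47/16)²) = 403 - (12 - 1*2209/256) = 403 - (12 - 2209/256) = 403 - 1*863/256 = 403 - 863/256 = 102305/256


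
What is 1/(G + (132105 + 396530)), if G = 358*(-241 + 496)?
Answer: 1/619925 ≈ 1.6131e-6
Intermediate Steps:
G = 91290 (G = 358*255 = 91290)
1/(G + (132105 + 396530)) = 1/(91290 + (132105 + 396530)) = 1/(91290 + 528635) = 1/619925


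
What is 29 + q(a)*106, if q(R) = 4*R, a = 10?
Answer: 4269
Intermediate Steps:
29 + q(a)*106 = 29 + (4*10)*106 = 29 + 40*106 = 29 + 4240 = 4269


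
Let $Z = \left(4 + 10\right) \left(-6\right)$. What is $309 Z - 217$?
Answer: $-26173$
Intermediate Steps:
$Z = -84$ ($Z = 14 \left(-6\right) = -84$)
$309 Z - 217 = 309 \left(-84\right) - 217 = -25956 - 217 = -26173$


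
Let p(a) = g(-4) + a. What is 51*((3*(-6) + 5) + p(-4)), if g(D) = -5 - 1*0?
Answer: -1122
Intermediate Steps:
g(D) = -5 (g(D) = -5 + 0 = -5)
p(a) = -5 + a
51*((3*(-6) + 5) + p(-4)) = 51*((3*(-6) + 5) + (-5 - 4)) = 51*((-18 + 5) - 9) = 51*(-13 - 9) = 51*(-22) = -1122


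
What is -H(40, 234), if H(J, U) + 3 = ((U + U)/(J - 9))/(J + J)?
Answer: 1743/620 ≈ 2.8113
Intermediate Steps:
H(J, U) = -3 + U/(J*(-9 + J)) (H(J, U) = -3 + ((U + U)/(J - 9))/(J + J) = -3 + ((2*U)/(-9 + J))/((2*J)) = -3 + (2*U/(-9 + J))*(1/(2*J)) = -3 + U/(J*(-9 + J)))
-H(40, 234) = -(234 - 3*40² + 27*40)/(40*(-9 + 40)) = -(234 - 3*1600 + 1080)/(40*31) = -(234 - 4800 + 1080)/(40*31) = -(-3486)/(40*31) = -1*(-1743/620) = 1743/620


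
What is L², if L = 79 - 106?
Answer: 729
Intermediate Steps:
L = -27
L² = (-27)² = 729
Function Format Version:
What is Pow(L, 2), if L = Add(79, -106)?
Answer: 729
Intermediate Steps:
L = -27
Pow(L, 2) = Pow(-27, 2) = 729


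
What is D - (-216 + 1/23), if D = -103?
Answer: 2598/23 ≈ 112.96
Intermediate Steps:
D - (-216 + 1/23) = -103 - (-216 + 1/23) = -103 - 1*(-4967/23) = -103 + 4967/23 = 2598/23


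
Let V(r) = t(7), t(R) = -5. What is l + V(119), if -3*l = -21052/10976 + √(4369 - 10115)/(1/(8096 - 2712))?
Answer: -35897/8232 - 69992*I*√34/3 ≈ -4.3607 - 1.3604e+5*I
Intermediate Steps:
V(r) = -5
l = 5263/8232 - 69992*I*√34/3 (l = -(-21052/10976 + √(4369 - 10115)/(1/(8096 - 2712)))/3 = -(-21052*1/10976 + √(-5746)/(1/5384))/3 = -(-5263/2744 + (13*I*√34)/(1/5384))/3 = -(-5263/2744 + (13*I*√34)*5384)/3 = -(-5263/2744 + 69992*I*√34)/3 = 5263/8232 - 69992*I*√34/3 ≈ 0.63933 - 1.3604e+5*I)
l + V(119) = (5263/8232 - 69992*I*√34/3) - 5 = -35897/8232 - 69992*I*√34/3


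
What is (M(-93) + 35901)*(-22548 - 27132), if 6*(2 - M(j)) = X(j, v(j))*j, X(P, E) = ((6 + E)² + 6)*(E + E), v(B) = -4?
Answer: -1722057840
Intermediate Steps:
X(P, E) = 2*E*(6 + (6 + E)²) (X(P, E) = (6 + (6 + E)²)*(2*E) = 2*E*(6 + (6 + E)²))
M(j) = 2 + 40*j/3 (M(j) = 2 - 2*(-4)*(6 + (6 - 4)²)*j/6 = 2 - 2*(-4)*(6 + 2²)*j/6 = 2 - 2*(-4)*(6 + 4)*j/6 = 2 - 2*(-4)*10*j/6 = 2 - (-40)*j/3 = 2 + 40*j/3)
(M(-93) + 35901)*(-22548 - 27132) = ((2 + (40/3)*(-93)) + 35901)*(-22548 - 27132) = ((2 - 1240) + 35901)*(-49680) = (-1238 + 35901)*(-49680) = 34663*(-49680) = -1722057840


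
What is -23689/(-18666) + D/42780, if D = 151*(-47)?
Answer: 146823803/133088580 ≈ 1.1032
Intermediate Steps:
D = -7097
-23689/(-18666) + D/42780 = -23689/(-18666) - 7097/42780 = -23689*(-1/18666) - 7097*1/42780 = 23689/18666 - 7097/42780 = 146823803/133088580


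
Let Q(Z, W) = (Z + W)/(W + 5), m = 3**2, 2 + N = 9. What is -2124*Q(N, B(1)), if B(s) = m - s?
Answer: -31860/13 ≈ -2450.8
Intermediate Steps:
N = 7 (N = -2 + 9 = 7)
m = 9
B(s) = 9 - s
Q(Z, W) = (W + Z)/(5 + W)
-2124*Q(N, B(1)) = -2124*((9 - 1*1) + 7)/(5 + (9 - 1*1)) = -2124*((9 - 1) + 7)/(5 + (9 - 1)) = -2124*(8 + 7)/(5 + 8) = -2124*15/13 = -31860/13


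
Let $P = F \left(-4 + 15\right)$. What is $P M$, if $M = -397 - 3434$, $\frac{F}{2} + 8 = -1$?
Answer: $758538$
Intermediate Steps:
$F = -18$ ($F = -16 + 2 \left(-1\right) = -16 - 2 = -18$)
$M = -3831$ ($M = -397 - 3434 = -3831$)
$P = -198$ ($P = - 18 \left(-4 + 15\right) = \left(-18\right) 11 = -198$)
$P M = \left(-198\right) \left(-3831\right) = 758538$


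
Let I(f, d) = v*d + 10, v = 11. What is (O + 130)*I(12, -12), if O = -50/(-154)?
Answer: -1224270/77 ≈ -15900.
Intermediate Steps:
I(f, d) = 10 + 11*d (I(f, d) = 11*d + 10 = 10 + 11*d)
O = 25/77 (O = -50*(-1/154) = 25/77 ≈ 0.32468)
(O + 130)*I(12, -12) = (25/77 + 130)*(10 + 11*(-12)) = 10035*(10 - 132)/77 = (10035/77)*(-122) = -1224270/77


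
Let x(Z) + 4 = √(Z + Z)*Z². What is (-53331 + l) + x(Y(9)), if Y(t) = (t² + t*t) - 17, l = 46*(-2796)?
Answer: -181951 + 21025*√290 ≈ 1.7609e+5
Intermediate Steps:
l = -128616
Y(t) = -17 + 2*t² (Y(t) = (t² + t²) - 17 = 2*t² - 17 = -17 + 2*t²)
x(Z) = -4 + √2*Z^(5/2) (x(Z) = -4 + √(Z + Z)*Z² = -4 + √(2*Z)*Z² = -4 + (√2*√Z)*Z² = -4 + √2*Z^(5/2))
(-53331 + l) + x(Y(9)) = (-53331 - 128616) + (-4 + √2*(-17 + 2*9²)^(5/2)) = -181947 + (-4 + √2*(-17 + 2*81)^(5/2)) = -181947 + (-4 + √2*(-17 + 162)^(5/2)) = -181947 + (-4 + √2*145^(5/2)) = -181947 + (-4 + √2*(21025*√145)) = -181947 + (-4 + 21025*√290) = -181951 + 21025*√290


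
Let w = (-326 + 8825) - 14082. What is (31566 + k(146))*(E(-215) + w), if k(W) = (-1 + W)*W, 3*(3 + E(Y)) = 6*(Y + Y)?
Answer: -339936256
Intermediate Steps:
E(Y) = -3 + 4*Y (E(Y) = -3 + (6*(Y + Y))/3 = -3 + (6*(2*Y))/3 = -3 + (12*Y)/3 = -3 + 4*Y)
k(W) = W*(-1 + W)
w = -5583 (w = 8499 - 14082 = -5583)
(31566 + k(146))*(E(-215) + w) = (31566 + 146*(-1 + 146))*((-3 + 4*(-215)) - 5583) = (31566 + 146*145)*((-3 - 860) - 5583) = (31566 + 21170)*(-863 - 5583) = 52736*(-6446) = -339936256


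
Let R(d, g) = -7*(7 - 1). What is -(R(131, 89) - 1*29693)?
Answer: 29735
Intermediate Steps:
R(d, g) = -42 (R(d, g) = -7*6 = -42)
-(R(131, 89) - 1*29693) = -(-42 - 1*29693) = -(-42 - 29693) = -1*(-29735) = 29735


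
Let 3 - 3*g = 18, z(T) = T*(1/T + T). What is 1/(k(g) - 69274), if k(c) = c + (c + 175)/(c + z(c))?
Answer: -21/1454689 ≈ -1.4436e-5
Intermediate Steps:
z(T) = T*(T + 1/T) (z(T) = T*(1/T + T) = T*(T + 1/T))
g = -5 (g = 1 - ⅓*18 = 1 - 6 = -5)
k(c) = c + (175 + c)/(1 + c + c²) (k(c) = c + (c + 175)/(c + (1 + c²)) = c + (175 + c)/(1 + c + c²))
1/(k(g) - 69274) = 1/((175 + (-5)² + (-5)³ + 2*(-5))/(1 - 5 + (-5)²) - 69274) = 1/((175 + 25 - 125 - 10)/(1 - 5 + 25) - 69274) = 1/(65/21 - 69274) = 1/(-1454689/21) = -21/1454689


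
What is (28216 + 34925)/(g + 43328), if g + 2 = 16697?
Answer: 63141/60023 ≈ 1.0519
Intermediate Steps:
g = 16695 (g = -2 + 16697 = 16695)
(28216 + 34925)/(g + 43328) = (28216 + 34925)/(16695 + 43328) = 63141/60023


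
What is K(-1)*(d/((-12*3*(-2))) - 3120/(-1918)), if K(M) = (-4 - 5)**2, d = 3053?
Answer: 27361323/7672 ≈ 3566.4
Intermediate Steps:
K(M) = 81 (K(M) = (-9)**2 = 81)
K(-1)*(d/((-12*3*(-2))) - 3120/(-1918)) = 81*(3053/((-12*3*(-2))) - 3120/(-1918)) = 81*(3053/((-36*(-2))) - 3120*(-1/1918)) = 81*(3053/72 + 1560/959) = 81*(3040147/69048) = 27361323/7672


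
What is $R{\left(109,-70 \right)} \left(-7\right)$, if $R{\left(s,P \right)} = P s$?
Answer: $53410$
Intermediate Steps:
$R{\left(109,-70 \right)} \left(-7\right) = \left(-70\right) 109 \left(-7\right) = \left(-7630\right) \left(-7\right) = 53410$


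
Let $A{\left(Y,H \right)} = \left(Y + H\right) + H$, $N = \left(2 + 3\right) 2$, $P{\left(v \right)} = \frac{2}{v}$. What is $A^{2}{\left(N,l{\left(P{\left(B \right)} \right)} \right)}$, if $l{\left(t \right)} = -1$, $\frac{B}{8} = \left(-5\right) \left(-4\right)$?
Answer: $64$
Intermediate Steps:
$B = 160$ ($B = 8 \left(\left(-5\right) \left(-4\right)\right) = 8 \cdot 20 = 160$)
$N = 10$ ($N = 5 \cdot 2 = 10$)
$A{\left(Y,H \right)} = Y + 2 H$ ($A{\left(Y,H \right)} = \left(H + Y\right) + H = Y + 2 H$)
$A^{2}{\left(N,l{\left(P{\left(B \right)} \right)} \right)} = \left(10 + 2 \left(-1\right)\right)^{2} = \left(10 - 2\right)^{2} = 8^{2} = 64$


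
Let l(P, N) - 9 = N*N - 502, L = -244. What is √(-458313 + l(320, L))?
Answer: I*√399270 ≈ 631.88*I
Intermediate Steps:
l(P, N) = -493 + N² (l(P, N) = 9 + (N*N - 502) = 9 + (N² - 502) = 9 + (-502 + N²) = -493 + N²)
√(-458313 + l(320, L)) = √(-458313 + (-493 + (-244)²)) = √(-458313 + (-493 + 59536)) = √(-458313 + 59043) = √(-399270) = I*√399270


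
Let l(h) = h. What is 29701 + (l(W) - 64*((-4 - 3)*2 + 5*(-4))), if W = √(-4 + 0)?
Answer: 31877 + 2*I ≈ 31877.0 + 2.0*I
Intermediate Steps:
W = 2*I (W = √(-4) = 2*I ≈ 2.0*I)
29701 + (l(W) - 64*((-4 - 3)*2 + 5*(-4))) = 29701 + (2*I - 64*((-4 - 3)*2 + 5*(-4))) = 29701 + (2*I - 64*(-7*2 - 20)) = 29701 + (2*I - 64*(-14 - 20)) = 29701 + (2*I - 64*(-34)) = 29701 + (2*I + 2176) = 29701 + (2176 + 2*I) = 31877 + 2*I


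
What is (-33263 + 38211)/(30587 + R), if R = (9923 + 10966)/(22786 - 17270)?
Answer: 27293168/168738781 ≈ 0.16175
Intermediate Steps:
R = 20889/5516 ≈ 3.7870
(-33263 + 38211)/(30587 + R) = (-33263 + 38211)/(30587 + 20889/5516) = 4948/(168738781/5516) = 4948*(5516/168738781) = 27293168/168738781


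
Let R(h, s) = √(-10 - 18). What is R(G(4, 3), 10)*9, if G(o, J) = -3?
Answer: 18*I*√7 ≈ 47.624*I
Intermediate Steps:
R(h, s) = 2*I*√7 (R(h, s) = √(-28) = 2*I*√7)
R(G(4, 3), 10)*9 = (2*I*√7)*9 = 18*I*√7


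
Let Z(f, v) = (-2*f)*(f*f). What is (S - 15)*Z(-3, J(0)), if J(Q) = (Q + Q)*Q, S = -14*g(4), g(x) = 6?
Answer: -5346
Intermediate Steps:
S = -84 (S = -14*6 = -84)
J(Q) = 2*Q² (J(Q) = (2*Q)*Q = 2*Q²)
Z(f, v) = -2*f³ (Z(f, v) = (-2*f)*f² = -2*f³)
(S - 15)*Z(-3, J(0)) = (-84 - 15)*(-2*(-3)³) = -(-198)*(-27) = -99*54 = -5346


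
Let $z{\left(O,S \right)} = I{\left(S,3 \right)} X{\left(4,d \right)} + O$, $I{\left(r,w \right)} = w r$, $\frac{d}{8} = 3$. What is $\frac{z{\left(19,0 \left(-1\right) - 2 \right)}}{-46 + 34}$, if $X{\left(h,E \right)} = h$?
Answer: $\frac{5}{12} \approx 0.41667$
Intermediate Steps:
$d = 24$ ($d = 8 \cdot 3 = 24$)
$I{\left(r,w \right)} = r w$
$z{\left(O,S \right)} = O + 12 S$ ($z{\left(O,S \right)} = S 3 \cdot 4 + O = 3 S 4 + O = 12 S + O = O + 12 S$)
$\frac{z{\left(19,0 \left(-1\right) - 2 \right)}}{-46 + 34} = \frac{19 + 12 \left(0 \left(-1\right) - 2\right)}{-46 + 34} = \frac{19 + 12 \left(0 - 2\right)}{-12} = \left(19 + 12 \left(-2\right)\right) \left(- \frac{1}{12}\right) = \left(19 - 24\right) \left(- \frac{1}{12}\right) = \left(-5\right) \left(- \frac{1}{12}\right) = \frac{5}{12}$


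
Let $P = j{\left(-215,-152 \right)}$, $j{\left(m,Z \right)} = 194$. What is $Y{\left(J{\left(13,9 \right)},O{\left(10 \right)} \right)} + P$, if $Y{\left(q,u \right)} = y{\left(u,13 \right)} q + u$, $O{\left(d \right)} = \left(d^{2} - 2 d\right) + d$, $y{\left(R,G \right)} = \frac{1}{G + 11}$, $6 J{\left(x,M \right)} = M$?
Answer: $\frac{4545}{16} \approx 284.06$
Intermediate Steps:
$J{\left(x,M \right)} = \frac{M}{6}$
$y{\left(R,G \right)} = \frac{1}{11 + G}$
$O{\left(d \right)} = d^{2} - d$
$Y{\left(q,u \right)} = u + \frac{q}{24}$ ($Y{\left(q,u \right)} = \frac{q}{11 + 13} + u = \frac{q}{24} + u = u + \frac{q}{24}$)
$P = 194$
$Y{\left(J{\left(13,9 \right)},O{\left(10 \right)} \right)} + P = \left(10 \left(-1 + 10\right) + \frac{\frac{1}{6} \cdot 9}{24}\right) + 194 = \left(10 \cdot 9 + \frac{1}{24} \cdot \frac{3}{2}\right) + 194 = \left(90 + \frac{1}{16}\right) + 194 = \frac{1441}{16} + 194 = \frac{4545}{16}$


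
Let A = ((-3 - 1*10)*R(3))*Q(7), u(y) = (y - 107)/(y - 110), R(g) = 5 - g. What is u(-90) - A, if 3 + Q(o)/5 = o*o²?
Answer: 8840197/200 ≈ 44201.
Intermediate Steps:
Q(o) = -15 + 5*o³ (Q(o) = -15 + 5*(o*o²) = -15 + 5*o³)
u(y) = (-107 + y)/(-110 + y)
A = -44200 (A = ((-3 - 1*10)*(5 - 1*3))*(-15 + 5*7³) = ((-3 - 10)*(5 - 3))*(-15 + 5*343) = (-13*2)*(-15 + 1715) = -26*1700 = -44200)
u(-90) - A = (-107 - 90)/(-110 - 90) - 1*(-44200) = -197/(-200) + 44200 = -1/200*(-197) + 44200 = 197/200 + 44200 = 8840197/200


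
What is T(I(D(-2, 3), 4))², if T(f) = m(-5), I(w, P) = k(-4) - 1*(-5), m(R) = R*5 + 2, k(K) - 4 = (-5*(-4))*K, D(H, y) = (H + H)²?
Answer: 529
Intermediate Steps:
D(H, y) = 4*H² (D(H, y) = (2*H)² = 4*H²)
k(K) = 4 + 20*K (k(K) = 4 + (-5*(-4))*K = 4 + 20*K)
m(R) = 2 + 5*R (m(R) = 5*R + 2 = 2 + 5*R)
I(w, P) = -71 (I(w, P) = (4 + 20*(-4)) - 1*(-5) = (4 - 80) + 5 = -76 + 5 = -71)
T(f) = -23 (T(f) = 2 + 5*(-5) = 2 - 25 = -23)
T(I(D(-2, 3), 4))² = (-23)² = 529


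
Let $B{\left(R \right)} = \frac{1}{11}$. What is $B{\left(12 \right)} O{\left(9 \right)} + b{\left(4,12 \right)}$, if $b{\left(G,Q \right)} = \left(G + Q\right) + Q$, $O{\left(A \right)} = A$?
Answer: $\frac{317}{11} \approx 28.818$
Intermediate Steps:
$B{\left(R \right)} = \frac{1}{11}$
$b{\left(G,Q \right)} = G + 2 Q$
$B{\left(12 \right)} O{\left(9 \right)} + b{\left(4,12 \right)} = \frac{1}{11} \cdot 9 + \left(4 + 2 \cdot 12\right) = \frac{9}{11} + \left(4 + 24\right) = \frac{9}{11} + 28 = \frac{317}{11}$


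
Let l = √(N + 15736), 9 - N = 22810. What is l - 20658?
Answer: -20658 + 3*I*√785 ≈ -20658.0 + 84.054*I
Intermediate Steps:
N = -22801 (N = 9 - 1*22810 = 9 - 22810 = -22801)
l = 3*I*√785 (l = √(-22801 + 15736) = √(-7065) = 3*I*√785 ≈ 84.054*I)
l - 20658 = 3*I*√785 - 20658 = -20658 + 3*I*√785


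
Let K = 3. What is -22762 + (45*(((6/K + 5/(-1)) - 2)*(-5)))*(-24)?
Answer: -49762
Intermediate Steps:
-22762 + (45*(((6/K + 5/(-1)) - 2)*(-5)))*(-24) = -22762 + (45*(((6/3 + 5/(-1)) - 2)*(-5)))*(-24) = -22762 + (45*(((6*(⅓) + 5*(-1)) - 2)*(-5)))*(-24) = -22762 + (45*(((2 - 5) - 2)*(-5)))*(-24) = -22762 + (45*((-3 - 2)*(-5)))*(-24) = -22762 + (45*(-5*(-5)))*(-24) = -22762 + (45*25)*(-24) = -22762 + 1125*(-24) = -22762 - 27000 = -49762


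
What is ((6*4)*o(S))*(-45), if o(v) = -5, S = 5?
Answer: 5400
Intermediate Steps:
((6*4)*o(S))*(-45) = ((6*4)*(-5))*(-45) = (24*(-5))*(-45) = -120*(-45) = 5400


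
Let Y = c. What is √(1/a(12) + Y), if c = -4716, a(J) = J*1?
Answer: I*√169773/6 ≈ 68.672*I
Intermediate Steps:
a(J) = J
Y = -4716
√(1/a(12) + Y) = √(1/12 - 4716) = √(-56591/12) = I*√169773/6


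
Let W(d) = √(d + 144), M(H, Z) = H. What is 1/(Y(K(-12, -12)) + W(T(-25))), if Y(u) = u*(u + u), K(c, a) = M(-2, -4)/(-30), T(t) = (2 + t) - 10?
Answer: -450/5619371 + 50625*√111/5619371 ≈ 0.094836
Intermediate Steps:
T(t) = -8 + t
K(c, a) = 1/15 (K(c, a) = -2/(-30) = -2*(-1/30) = 1/15)
W(d) = √(144 + d)
Y(u) = 2*u² (Y(u) = u*(2*u) = 2*u²)
1/(Y(K(-12, -12)) + W(T(-25))) = 1/(2*(1/15)² + √(144 + (-8 - 25))) = 1/(2*(1/225) + √(144 - 33)) = 1/(2/225 + √111)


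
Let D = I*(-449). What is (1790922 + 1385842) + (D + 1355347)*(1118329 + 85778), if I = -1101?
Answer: 2227235078236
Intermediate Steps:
D = 494349 (D = -1101*(-449) = 494349)
(1790922 + 1385842) + (D + 1355347)*(1118329 + 85778) = (1790922 + 1385842) + (494349 + 1355347)*(1118329 + 85778) = 3176764 + 1849696*1204107 = 3176764 + 2227231901472 = 2227235078236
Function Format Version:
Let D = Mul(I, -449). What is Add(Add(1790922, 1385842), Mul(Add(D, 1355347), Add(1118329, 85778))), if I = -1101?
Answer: 2227235078236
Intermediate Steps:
D = 494349 (D = Mul(-1101, -449) = 494349)
Add(Add(1790922, 1385842), Mul(Add(D, 1355347), Add(1118329, 85778))) = Add(Add(1790922, 1385842), Mul(Add(494349, 1355347), Add(1118329, 85778))) = Add(3176764, Mul(1849696, 1204107)) = Add(3176764, 2227231901472) = 2227235078236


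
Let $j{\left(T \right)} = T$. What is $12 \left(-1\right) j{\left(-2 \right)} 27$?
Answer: $648$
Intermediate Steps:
$12 \left(-1\right) j{\left(-2 \right)} 27 = 12 \left(-1\right) \left(-2\right) 27 = \left(-12\right) \left(-2\right) 27 = 24 \cdot 27 = 648$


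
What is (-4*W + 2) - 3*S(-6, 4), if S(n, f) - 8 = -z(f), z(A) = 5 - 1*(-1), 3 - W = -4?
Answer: -32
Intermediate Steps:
W = 7 (W = 3 - 1*(-4) = 3 + 4 = 7)
z(A) = 6 (z(A) = 5 + 1 = 6)
S(n, f) = 2 (S(n, f) = 8 - 1*6 = 8 - 6 = 2)
(-4*W + 2) - 3*S(-6, 4) = (-4*7 + 2) - 3*2 = (-28 + 2) - 6 = -26 - 6 = -32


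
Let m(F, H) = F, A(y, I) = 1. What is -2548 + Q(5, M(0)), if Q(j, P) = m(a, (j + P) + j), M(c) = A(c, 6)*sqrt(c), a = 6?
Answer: -2542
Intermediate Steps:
M(c) = sqrt(c) (M(c) = 1*sqrt(c) = sqrt(c))
Q(j, P) = 6
-2548 + Q(5, M(0)) = -2548 + 6 = -2542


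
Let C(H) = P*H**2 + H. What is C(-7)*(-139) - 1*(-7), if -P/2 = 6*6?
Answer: 491372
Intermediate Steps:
P = -72 (P = -12*6 = -2*36 = -72)
C(H) = H - 72*H**2 (C(H) = -72*H**2 + H = H - 72*H**2)
C(-7)*(-139) - 1*(-7) = -7*(1 - 72*(-7))*(-139) - 1*(-7) = -7*(1 + 504)*(-139) + 7 = -7*505*(-139) + 7 = -3535*(-139) + 7 = 491365 + 7 = 491372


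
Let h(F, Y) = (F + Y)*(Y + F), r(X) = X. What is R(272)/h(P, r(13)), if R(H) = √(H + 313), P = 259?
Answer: 3*√65/73984 ≈ 0.00032692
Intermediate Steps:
R(H) = √(313 + H)
h(F, Y) = (F + Y)² (h(F, Y) = (F + Y)*(F + Y) = (F + Y)²)
R(272)/h(P, r(13)) = √(313 + 272)/((259 + 13)²) = √585/(272²) = (3*√65)/73984 = (3*√65)*(1/73984) = 3*√65/73984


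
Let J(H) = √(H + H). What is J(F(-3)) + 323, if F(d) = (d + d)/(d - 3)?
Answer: 323 + √2 ≈ 324.41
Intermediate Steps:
F(d) = 2*d/(-3 + d) (F(d) = (2*d)/(-3 + d) = 2*d/(-3 + d))
J(H) = √2*√H (J(H) = √(2*H) = √2*√H)
J(F(-3)) + 323 = √2*√(2*(-3)/(-3 - 3)) + 323 = √2*√(2*(-3)/(-6)) + 323 = √2*√(2*(-3)*(-⅙)) + 323 = √2*√1 + 323 = √2*1 + 323 = √2 + 323 = 323 + √2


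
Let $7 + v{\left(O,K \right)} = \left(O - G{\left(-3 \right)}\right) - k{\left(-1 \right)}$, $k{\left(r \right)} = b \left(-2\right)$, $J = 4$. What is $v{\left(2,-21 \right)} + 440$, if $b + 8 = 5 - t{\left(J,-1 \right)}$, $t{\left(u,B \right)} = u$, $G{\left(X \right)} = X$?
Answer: $424$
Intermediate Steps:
$b = -7$ ($b = -8 + \left(5 - 4\right) = -8 + 1 = -7$)
$k{\left(r \right)} = 14$ ($k{\left(r \right)} = \left(-7\right) \left(-2\right) = 14$)
$v{\left(O,K \right)} = -18 + O$ ($v{\left(O,K \right)} = -7 + \left(\left(O - -3\right) - 14\right) = -7 + \left(\left(O + 3\right) - 14\right) = -7 + \left(\left(3 + O\right) - 14\right) = -7 + \left(-11 + O\right) = -18 + O$)
$v{\left(2,-21 \right)} + 440 = \left(-18 + 2\right) + 440 = -16 + 440 = 424$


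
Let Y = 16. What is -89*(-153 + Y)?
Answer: 12193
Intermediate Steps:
-89*(-153 + Y) = -89*(-153 + 16) = -89*(-137) = 12193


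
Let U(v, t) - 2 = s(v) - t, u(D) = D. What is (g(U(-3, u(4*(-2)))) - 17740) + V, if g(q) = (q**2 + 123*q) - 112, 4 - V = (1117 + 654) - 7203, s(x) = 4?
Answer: -10498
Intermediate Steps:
V = 5436 (V = 4 - ((1117 + 654) - 7203) = 4 - (1771 - 7203) = 4 - 1*(-5432) = 4 + 5432 = 5436)
U(v, t) = 6 - t (U(v, t) = 2 + (4 - t) = 6 - t)
g(q) = -112 + q**2 + 123*q
(g(U(-3, u(4*(-2)))) - 17740) + V = ((-112 + (6 - 4*(-2))**2 + 123*(6 - 4*(-2))) - 17740) + 5436 = ((-112 + (6 - 1*(-8))**2 + 123*(6 - 1*(-8))) - 17740) + 5436 = ((-112 + (6 + 8)**2 + 123*(6 + 8)) - 17740) + 5436 = ((-112 + 14**2 + 123*14) - 17740) + 5436 = ((-112 + 196 + 1722) - 17740) + 5436 = (1806 - 17740) + 5436 = -15934 + 5436 = -10498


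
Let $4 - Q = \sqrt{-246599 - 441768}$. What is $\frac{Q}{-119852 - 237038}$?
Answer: $- \frac{2}{178445} + \frac{173 i \sqrt{23}}{356890} \approx -1.1208 \cdot 10^{-5} + 0.0023247 i$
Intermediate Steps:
$Q = 4 - 173 i \sqrt{23}$ ($Q = 4 - \sqrt{-246599 - 441768} = 4 - \sqrt{-688367} = 4 - 173 i \sqrt{23} \approx 4.0 - 829.68 i$)
$\frac{Q}{-119852 - 237038} = \frac{4 - 173 i \sqrt{23}}{-119852 - 237038} = \frac{4 - 173 i \sqrt{23}}{-356890} = \left(4 - 173 i \sqrt{23}\right) \left(- \frac{1}{356890}\right) = - \frac{2}{178445} + \frac{173 i \sqrt{23}}{356890}$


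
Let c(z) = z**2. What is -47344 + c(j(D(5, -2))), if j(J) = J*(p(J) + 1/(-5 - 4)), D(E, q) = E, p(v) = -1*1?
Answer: -3832364/81 ≈ -47313.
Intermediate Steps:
p(v) = -1
j(J) = -10*J/9 (j(J) = J*(-1 + 1/(-5 - 4)) = J*(-1 + 1/(-9)) = J*(-1 - 1/9) = J*(-10/9) = -10*J/9)
-47344 + c(j(D(5, -2))) = -47344 + (-10/9*5)**2 = -47344 + (-50/9)**2 = -47344 + 2500/81 = -3832364/81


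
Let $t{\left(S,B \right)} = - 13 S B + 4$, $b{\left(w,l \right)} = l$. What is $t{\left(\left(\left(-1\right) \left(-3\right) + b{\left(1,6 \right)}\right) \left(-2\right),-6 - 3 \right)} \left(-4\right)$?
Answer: $8408$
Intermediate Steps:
$t{\left(S,B \right)} = 4 - 13 B S$ ($t{\left(S,B \right)} = - 13 B S + 4 = 4 - 13 B S$)
$t{\left(\left(\left(-1\right) \left(-3\right) + b{\left(1,6 \right)}\right) \left(-2\right),-6 - 3 \right)} \left(-4\right) = \left(4 - 13 \left(-6 - 3\right) \left(\left(-1\right) \left(-3\right) + 6\right) \left(-2\right)\right) \left(-4\right) = \left(4 - 13 \left(-6 - 3\right) \left(3 + 6\right) \left(-2\right)\right) \left(-4\right) = \left(4 - - 117 \cdot 9 \left(-2\right)\right) \left(-4\right) = \left(4 - \left(-117\right) \left(-18\right)\right) \left(-4\right) = \left(4 - 2106\right) \left(-4\right) = \left(-2102\right) \left(-4\right) = 8408$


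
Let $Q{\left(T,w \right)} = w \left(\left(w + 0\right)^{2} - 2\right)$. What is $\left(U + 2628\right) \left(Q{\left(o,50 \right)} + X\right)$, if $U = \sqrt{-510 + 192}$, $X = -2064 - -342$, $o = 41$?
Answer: $323711784 + 123178 i \sqrt{318} \approx 3.2371 \cdot 10^{8} + 2.1966 \cdot 10^{6} i$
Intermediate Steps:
$X = -1722$ ($X = -2064 + 342 = -1722$)
$U = i \sqrt{318}$ ($U = \sqrt{-318} = i \sqrt{318} \approx 17.833 i$)
$Q{\left(T,w \right)} = w \left(-2 + w^{2}\right)$ ($Q{\left(T,w \right)} = w \left(w^{2} - 2\right) = w \left(-2 + w^{2}\right)$)
$\left(U + 2628\right) \left(Q{\left(o,50 \right)} + X\right) = \left(i \sqrt{318} + 2628\right) \left(50 \left(-2 + 50^{2}\right) - 1722\right) = \left(2628 + i \sqrt{318}\right) \left(50 \left(-2 + 2500\right) - 1722\right) = \left(2628 + i \sqrt{318}\right) \left(50 \cdot 2498 - 1722\right) = \left(2628 + i \sqrt{318}\right) \left(124900 - 1722\right) = \left(2628 + i \sqrt{318}\right) 123178 = 323711784 + 123178 i \sqrt{318}$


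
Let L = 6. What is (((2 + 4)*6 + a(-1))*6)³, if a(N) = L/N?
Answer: 5832000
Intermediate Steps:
a(N) = 6/N
(((2 + 4)*6 + a(-1))*6)³ = (((2 + 4)*6 + 6/(-1))*6)³ = ((6*6 + 6*(-1))*6)³ = ((36 - 6)*6)³ = (30*6)³ = 180³ = 5832000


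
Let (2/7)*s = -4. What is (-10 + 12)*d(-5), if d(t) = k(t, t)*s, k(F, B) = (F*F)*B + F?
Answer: 3640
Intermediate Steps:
k(F, B) = F + B*F**2 (k(F, B) = F**2*B + F = B*F**2 + F = F + B*F**2)
s = -14 (s = (7/2)*(-4) = -14)
d(t) = -14*t*(1 + t**2) (d(t) = (t*(1 + t*t))*(-14) = (t*(1 + t**2))*(-14) = -14*t*(1 + t**2))
(-10 + 12)*d(-5) = (-10 + 12)*(-14*(-5)*(1 + (-5)**2)) = 2*(-14*(-5)*(1 + 25)) = 2*(-14*(-5)*26) = 2*1820 = 3640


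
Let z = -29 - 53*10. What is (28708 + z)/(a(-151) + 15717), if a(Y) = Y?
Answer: 28149/15566 ≈ 1.8084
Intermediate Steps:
z = -559 (z = -29 - 530 = -559)
(28708 + z)/(a(-151) + 15717) = (28708 - 559)/(-151 + 15717) = 28149/15566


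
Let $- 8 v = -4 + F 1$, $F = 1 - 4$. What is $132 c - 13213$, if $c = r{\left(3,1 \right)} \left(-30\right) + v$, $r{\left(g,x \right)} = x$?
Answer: $- \frac{34115}{2} \approx -17058.0$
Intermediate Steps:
$F = -3$
$v = \frac{7}{8}$ ($v = - \frac{-4 - 3}{8} = \left(- \frac{1}{8}\right) \left(-7\right) = \frac{7}{8} \approx 0.875$)
$c = - \frac{233}{8}$ ($c = 1 \left(-30\right) + \frac{7}{8} = -30 + \frac{7}{8} = - \frac{233}{8} \approx -29.125$)
$132 c - 13213 = 132 \left(- \frac{233}{8}\right) - 13213 = - \frac{7689}{2} - 13213 = - \frac{34115}{2}$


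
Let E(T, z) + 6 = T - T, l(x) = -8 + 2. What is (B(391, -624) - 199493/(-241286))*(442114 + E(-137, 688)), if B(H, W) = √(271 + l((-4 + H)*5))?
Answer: 44098725622/120643 + 442108*√265 ≈ 7.5625e+6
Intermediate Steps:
l(x) = -6
E(T, z) = -6 (E(T, z) = -6 + (T - T) = -6 + 0 = -6)
B(H, W) = √265 (B(H, W) = √(271 - 6) = √265)
(B(391, -624) - 199493/(-241286))*(442114 + E(-137, 688)) = (√265 - 199493/(-241286))*(442114 - 6) = (√265 - 199493*(-1/241286))*442108 = (√265 + 199493/241286)*442108 = (199493/241286 + √265)*442108 = 44098725622/120643 + 442108*√265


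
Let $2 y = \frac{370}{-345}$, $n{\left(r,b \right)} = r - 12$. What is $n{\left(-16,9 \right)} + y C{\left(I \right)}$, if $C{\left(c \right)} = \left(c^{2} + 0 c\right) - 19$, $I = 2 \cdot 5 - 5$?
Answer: $- \frac{718}{23} \approx -31.217$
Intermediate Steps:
$n{\left(r,b \right)} = -12 + r$ ($n{\left(r,b \right)} = r - 12 = -12 + r$)
$I = 5$ ($I = 10 - 5 = 5$)
$y = - \frac{37}{69}$ ($y = \frac{370 \frac{1}{-345}}{2} = \frac{370 \left(- \frac{1}{345}\right)}{2} = \frac{1}{2} \left(- \frac{74}{69}\right) = - \frac{37}{69} \approx -0.53623$)
$C{\left(c \right)} = -19 + c^{2}$ ($C{\left(c \right)} = \left(c^{2} + 0\right) - 19 = c^{2} - 19 = -19 + c^{2}$)
$n{\left(-16,9 \right)} + y C{\left(I \right)} = \left(-12 - 16\right) - \frac{37 \left(-19 + 5^{2}\right)}{69} = -28 - \frac{37 \left(-19 + 25\right)}{69} = -28 - \frac{74}{23} = - \frac{718}{23}$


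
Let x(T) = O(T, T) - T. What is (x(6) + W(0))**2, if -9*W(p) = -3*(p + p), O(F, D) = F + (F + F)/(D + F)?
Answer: 1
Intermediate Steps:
O(F, D) = F + 2*F/(D + F) (O(F, D) = F + (2*F)/(D + F) = F + 2*F/(D + F))
W(p) = 2*p/3 (W(p) = -(-1)*(p + p)/3 = -(-1)*2*p/3 = -(-2)*p/3 = 2*p/3)
x(T) = 1 (x(T) = T*(2 + T + T)/(T + T) - T = T*(2 + 2*T)/((2*T)) - T = T*(1/(2*T))*(2 + 2*T) - T = (1 + T) - T = 1)
(x(6) + W(0))**2 = (1 + (2/3)*0)**2 = (1 + 0)**2 = 1**2 = 1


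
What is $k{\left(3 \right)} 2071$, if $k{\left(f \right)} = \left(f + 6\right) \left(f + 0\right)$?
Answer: $55917$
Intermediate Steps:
$k{\left(f \right)} = f \left(6 + f\right)$ ($k{\left(f \right)} = \left(6 + f\right) f = f \left(6 + f\right)$)
$k{\left(3 \right)} 2071 = 3 \left(6 + 3\right) 2071 = 3 \cdot 9 \cdot 2071 = 27 \cdot 2071 = 55917$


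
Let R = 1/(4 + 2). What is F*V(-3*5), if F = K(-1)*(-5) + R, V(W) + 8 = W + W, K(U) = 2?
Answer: 1121/3 ≈ 373.67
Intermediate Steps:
R = 1/6 ≈ 0.16667
V(W) = -8 + 2*W (V(W) = -8 + (W + W) = -8 + 2*W)
F = -59/6 (F = 2*(-5) + 1/6 = -10 + 1/6 = -59/6 ≈ -9.8333)
F*V(-3*5) = -59*(-8 + 2*(-3*5))/6 = -59*(-8 + 2*(-15))/6 = -59*(-8 - 30)/6 = -59/6*(-38) = 1121/3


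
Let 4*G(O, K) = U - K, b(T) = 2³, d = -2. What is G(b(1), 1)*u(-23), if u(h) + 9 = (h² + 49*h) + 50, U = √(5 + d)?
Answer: 557/4 - 557*√3/4 ≈ -101.94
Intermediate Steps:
U = √3 (U = √(5 - 2) = √3 ≈ 1.7320)
b(T) = 8
u(h) = 41 + h² + 49*h (u(h) = -9 + ((h² + 49*h) + 50) = -9 + (50 + h² + 49*h) = 41 + h² + 49*h)
G(O, K) = -K/4 + √3/4 (G(O, K) = (√3 - K)/4 = -K/4 + √3/4)
G(b(1), 1)*u(-23) = (-¼*1 + √3/4)*(41 + (-23)² + 49*(-23)) = (-¼ + √3/4)*(41 + 529 - 1127) = (-¼ + √3/4)*(-557) = 557/4 - 557*√3/4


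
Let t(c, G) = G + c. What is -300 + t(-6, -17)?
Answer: -323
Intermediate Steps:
-300 + t(-6, -17) = -300 + (-17 - 6) = -300 - 23 = -323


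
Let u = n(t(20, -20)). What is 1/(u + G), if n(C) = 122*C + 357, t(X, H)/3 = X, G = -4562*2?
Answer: -1/1447 ≈ -0.00069109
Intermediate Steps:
G = -9124
t(X, H) = 3*X
n(C) = 357 + 122*C
u = 7677 (u = 357 + 122*(3*20) = 357 + 122*60 = 357 + 7320 = 7677)
1/(u + G) = 1/(7677 - 9124) = 1/(-1447) = -1/1447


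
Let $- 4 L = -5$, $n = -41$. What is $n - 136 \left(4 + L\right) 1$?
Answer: $-755$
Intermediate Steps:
$L = \frac{5}{4}$ ($L = \left(- \frac{1}{4}\right) \left(-5\right) = \frac{5}{4} \approx 1.25$)
$n - 136 \left(4 + L\right) 1 = -41 - 136 \left(4 + \frac{5}{4}\right) 1 = -41 - 136 \cdot \frac{21}{4} \cdot 1 = -41 - 714 = -755$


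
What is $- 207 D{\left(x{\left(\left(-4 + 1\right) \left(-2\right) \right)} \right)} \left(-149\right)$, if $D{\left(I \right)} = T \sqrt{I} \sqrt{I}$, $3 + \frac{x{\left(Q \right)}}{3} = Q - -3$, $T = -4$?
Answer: $-2220696$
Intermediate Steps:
$x{\left(Q \right)} = 3 Q$ ($x{\left(Q \right)} = -9 + 3 \left(Q - -3\right) = -9 + 3 \left(Q + 3\right) = -9 + 3 \left(3 + Q\right) = -9 + \left(9 + 3 Q\right) = 3 Q$)
$D{\left(I \right)} = - 4 I$ ($D{\left(I \right)} = - 4 \sqrt{I} \sqrt{I} = - 4 I$)
$- 207 D{\left(x{\left(\left(-4 + 1\right) \left(-2\right) \right)} \right)} \left(-149\right) = - 207 \left(- 4 \cdot 3 \left(-4 + 1\right) \left(-2\right)\right) \left(-149\right) = - 207 \left(- 4 \cdot 3 \left(\left(-3\right) \left(-2\right)\right)\right) \left(-149\right) = - 207 \left(- 4 \cdot 3 \cdot 6\right) \left(-149\right) = - 207 \left(\left(-4\right) 18\right) \left(-149\right) = \left(-207\right) \left(-72\right) \left(-149\right) = 14904 \left(-149\right) = -2220696$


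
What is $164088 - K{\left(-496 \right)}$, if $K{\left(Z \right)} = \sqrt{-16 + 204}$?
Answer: $164088 - 2 \sqrt{47} \approx 1.6407 \cdot 10^{5}$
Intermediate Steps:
$K{\left(Z \right)} = 2 \sqrt{47}$ ($K{\left(Z \right)} = \sqrt{188} = 2 \sqrt{47}$)
$164088 - K{\left(-496 \right)} = 164088 - 2 \sqrt{47}$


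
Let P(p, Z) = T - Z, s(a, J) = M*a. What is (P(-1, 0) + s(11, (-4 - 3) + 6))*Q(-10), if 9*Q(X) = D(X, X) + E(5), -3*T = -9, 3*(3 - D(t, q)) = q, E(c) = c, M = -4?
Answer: -1394/27 ≈ -51.630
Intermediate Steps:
D(t, q) = 3 - q/3
s(a, J) = -4*a
T = 3 (T = -⅓*(-9) = 3)
P(p, Z) = 3 - Z
Q(X) = 8/9 - X/27 (Q(X) = ((3 - X/3) + 5)/9 = (8 - X/3)/9 = 8/9 - X/27)
(P(-1, 0) + s(11, (-4 - 3) + 6))*Q(-10) = ((3 - 1*0) - 4*11)*(8/9 - 1/27*(-10)) = ((3 + 0) - 44)*(8/9 + 10/27) = (3 - 44)*(34/27) = -41*34/27 = -1394/27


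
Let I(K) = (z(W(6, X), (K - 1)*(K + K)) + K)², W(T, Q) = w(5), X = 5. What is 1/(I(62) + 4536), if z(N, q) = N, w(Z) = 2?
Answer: 1/8632 ≈ 0.00011585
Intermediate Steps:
W(T, Q) = 2
I(K) = (2 + K)²
1/(I(62) + 4536) = 1/((2 + 62)² + 4536) = 1/(64² + 4536) = 1/(4096 + 4536) = 1/8632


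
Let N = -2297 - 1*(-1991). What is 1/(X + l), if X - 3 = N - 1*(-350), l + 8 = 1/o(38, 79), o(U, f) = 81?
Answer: 81/3160 ≈ 0.025633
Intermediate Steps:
N = -306 (N = -2297 + 1991 = -306)
l = -647/81 (l = -8 + 1/81 = -647/81 ≈ -7.9877)
X = 47 (X = 3 + (-306 - 1*(-350)) = 3 + (-306 + 350) = 3 + 44 = 47)
1/(X + l) = 1/(47 - 647/81) = 1/(3160/81) = 81/3160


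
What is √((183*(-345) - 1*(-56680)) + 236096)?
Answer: √229641 ≈ 479.21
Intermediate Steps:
√((183*(-345) - 1*(-56680)) + 236096) = √((-63135 + 56680) + 236096) = √(-6455 + 236096) = √229641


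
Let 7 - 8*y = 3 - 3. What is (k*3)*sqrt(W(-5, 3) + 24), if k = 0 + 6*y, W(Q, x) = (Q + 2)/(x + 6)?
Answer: 21*sqrt(213)/4 ≈ 76.621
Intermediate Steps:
W(Q, x) = (2 + Q)/(6 + x)
y = 7/8 (y = 7/8 - (3 - 3)/8 = 7/8 - 1/8*0 = 7/8 + 0 = 7/8 ≈ 0.87500)
k = 21/4 (k = 0 + 6*(7/8) = 0 + 21/4 = 21/4 ≈ 5.2500)
(k*3)*sqrt(W(-5, 3) + 24) = ((21/4)*3)*sqrt((2 - 5)/(6 + 3) + 24) = 63*sqrt(-3/9 + 24)/4 = 63*sqrt((1/9)*(-3) + 24)/4 = 63*sqrt(-1/3 + 24)/4 = 63*sqrt(71/3)/4 = 63*(sqrt(213)/3)/4 = 21*sqrt(213)/4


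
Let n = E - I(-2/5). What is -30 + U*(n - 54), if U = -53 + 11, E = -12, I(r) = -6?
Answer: 2490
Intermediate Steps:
n = -6 (n = -12 - 1*(-6) = -12 + 6 = -6)
U = -42
-30 + U*(n - 54) = -30 - 42*(-6 - 54) = -30 - 42*(-60) = -30 + 2520 = 2490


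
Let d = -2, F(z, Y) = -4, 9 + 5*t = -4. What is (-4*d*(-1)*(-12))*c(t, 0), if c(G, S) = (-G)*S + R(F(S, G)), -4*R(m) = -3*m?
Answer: -288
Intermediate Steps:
t = -13/5 (t = -9/5 + (⅕)*(-4) = -9/5 - ⅘ = -13/5 ≈ -2.6000)
R(m) = 3*m/4 (R(m) = -(-3)*m/4 = 3*m/4)
c(G, S) = -3 - G*S (c(G, S) = (-G)*S + (¾)*(-4) = -G*S - 3 = -3 - G*S)
(-4*d*(-1)*(-12))*c(t, 0) = (-(-8)*(-1)*(-12))*(-3 - 1*(-13/5)*0) = (-4*2*(-12))*(-3 + 0) = -8*(-12)*(-3) = 96*(-3) = -288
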